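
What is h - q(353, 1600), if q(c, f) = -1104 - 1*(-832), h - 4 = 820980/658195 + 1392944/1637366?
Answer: 29970796108088/107770611437 ≈ 278.10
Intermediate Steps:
h = 657189797224/107770611437 (h = 4 + (820980/658195 + 1392944/1637366) = 4 + (820980*(1/658195) + 1392944*(1/1637366)) = 4 + (164196/131639 + 696472/818683) = 4 + 226107351476/107770611437 = 657189797224/107770611437 ≈ 6.0980)
q(c, f) = -272 (q(c, f) = -1104 + 832 = -272)
h - q(353, 1600) = 657189797224/107770611437 - 1*(-272) = 657189797224/107770611437 + 272 = 29970796108088/107770611437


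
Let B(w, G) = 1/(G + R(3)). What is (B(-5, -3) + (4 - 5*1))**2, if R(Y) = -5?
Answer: 81/64 ≈ 1.2656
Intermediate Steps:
B(w, G) = 1/(-5 + G) (B(w, G) = 1/(G - 5) = 1/(-5 + G))
(B(-5, -3) + (4 - 5*1))**2 = (1/(-5 - 3) + (4 - 5*1))**2 = (1/(-8) + (4 - 5))**2 = (-1/8 - 1)**2 = (-9/8)**2 = 81/64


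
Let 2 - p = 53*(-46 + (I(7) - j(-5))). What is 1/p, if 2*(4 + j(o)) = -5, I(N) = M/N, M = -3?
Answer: 14/29655 ≈ 0.00047210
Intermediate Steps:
I(N) = -3/N
j(o) = -13/2 (j(o) = -4 + (½)*(-5) = -4 - 5/2 = -13/2)
p = 29655/14 (p = 2 - 53*(-46 + (-3/7 - 1*(-13/2))) = 2 - 53*(-46 + (-3*⅐ + 13/2)) = 2 - 53*(-46 + (-3/7 + 13/2)) = 2 - 53*(-46 + 85/14) = 2 - 53*(-559)/14 = 2 - 1*(-29627/14) = 2 + 29627/14 = 29655/14 ≈ 2118.2)
1/p = 1/(29655/14) = 14/29655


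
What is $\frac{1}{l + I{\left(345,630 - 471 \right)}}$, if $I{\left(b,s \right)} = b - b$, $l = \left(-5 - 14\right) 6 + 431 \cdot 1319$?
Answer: $\frac{1}{568375} \approx 1.7594 \cdot 10^{-6}$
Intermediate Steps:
$l = 568375$ ($l = \left(-19\right) 6 + 568489 = -114 + 568489 = 568375$)
$I{\left(b,s \right)} = 0$
$\frac{1}{l + I{\left(345,630 - 471 \right)}} = \frac{1}{568375 + 0} = \frac{1}{568375}$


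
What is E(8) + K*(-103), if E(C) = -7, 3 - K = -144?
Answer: -15148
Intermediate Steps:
K = 147 (K = 3 - 1*(-144) = 3 + 144 = 147)
E(8) + K*(-103) = -7 + 147*(-103) = -7 - 15141 = -15148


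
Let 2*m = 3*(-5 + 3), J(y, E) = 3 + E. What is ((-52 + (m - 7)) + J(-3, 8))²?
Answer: 2601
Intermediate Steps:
m = -3 (m = (3*(-5 + 3))/2 = (3*(-2))/2 = (½)*(-6) = -3)
((-52 + (m - 7)) + J(-3, 8))² = ((-52 + (-3 - 7)) + (3 + 8))² = ((-52 - 10) + 11)² = (-62 + 11)² = (-51)² = 2601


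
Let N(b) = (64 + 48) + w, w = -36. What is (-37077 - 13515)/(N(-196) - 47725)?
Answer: 16864/15883 ≈ 1.0618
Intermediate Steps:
N(b) = 76 (N(b) = (64 + 48) - 36 = 112 - 36 = 76)
(-37077 - 13515)/(N(-196) - 47725) = (-37077 - 13515)/(76 - 47725) = -50592/(-47649) = -50592*(-1/47649) = 16864/15883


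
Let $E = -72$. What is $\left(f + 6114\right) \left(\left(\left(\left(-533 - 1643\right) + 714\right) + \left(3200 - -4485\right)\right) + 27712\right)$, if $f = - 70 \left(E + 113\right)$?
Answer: $110085140$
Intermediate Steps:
$f = -2870$ ($f = - 70 \left(-72 + 113\right) = \left(-70\right) 41 = -2870$)
$\left(f + 6114\right) \left(\left(\left(\left(-533 - 1643\right) + 714\right) + \left(3200 - -4485\right)\right) + 27712\right) = \left(-2870 + 6114\right) \left(\left(\left(\left(-533 - 1643\right) + 714\right) + \left(3200 - -4485\right)\right) + 27712\right) = 3244 \left(\left(\left(-2176 + 714\right) + \left(3200 + 4485\right)\right) + 27712\right) = 3244 \left(\left(-1462 + 7685\right) + 27712\right) = 3244 \left(6223 + 27712\right) = 3244 \cdot 33935 = 110085140$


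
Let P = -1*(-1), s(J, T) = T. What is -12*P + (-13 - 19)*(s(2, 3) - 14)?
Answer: 340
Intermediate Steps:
P = 1
-12*P + (-13 - 19)*(s(2, 3) - 14) = -12*1 + (-13 - 19)*(3 - 14) = -12 - 32*(-11) = -12 + 352 = 340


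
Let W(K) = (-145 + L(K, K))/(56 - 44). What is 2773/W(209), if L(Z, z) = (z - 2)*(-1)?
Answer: -8319/88 ≈ -94.534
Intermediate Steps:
L(Z, z) = 2 - z (L(Z, z) = (-2 + z)*(-1) = 2 - z)
W(K) = -143/12 - K/12 (W(K) = (-145 + (2 - K))/(56 - 44) = (-143 - K)/12 = (-143 - K)*(1/12) = -143/12 - K/12)
2773/W(209) = 2773/(-143/12 - 1/12*209) = 2773/(-143/12 - 209/12) = 2773/(-88/3) = 2773*(-3/88) = -8319/88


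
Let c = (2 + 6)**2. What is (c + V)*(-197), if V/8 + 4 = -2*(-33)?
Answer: -110320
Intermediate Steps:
c = 64 (c = 8**2 = 64)
V = 496 (V = -32 + 8*(-2*(-33)) = -32 + 8*66 = -32 + 528 = 496)
(c + V)*(-197) = (64 + 496)*(-197) = 560*(-197) = -110320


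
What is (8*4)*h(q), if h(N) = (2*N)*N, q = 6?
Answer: 2304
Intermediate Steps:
h(N) = 2*N²
(8*4)*h(q) = (8*4)*(2*6²) = 32*(2*36) = 32*72 = 2304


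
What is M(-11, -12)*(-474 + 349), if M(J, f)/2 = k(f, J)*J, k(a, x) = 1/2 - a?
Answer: 34375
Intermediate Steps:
k(a, x) = ½ - a
M(J, f) = 2*J*(½ - f) (M(J, f) = 2*((½ - f)*J) = 2*(J*(½ - f)) = 2*J*(½ - f))
M(-11, -12)*(-474 + 349) = (-11*(1 - 2*(-12)))*(-474 + 349) = -11*(1 + 24)*(-125) = -11*25*(-125) = -275*(-125) = 34375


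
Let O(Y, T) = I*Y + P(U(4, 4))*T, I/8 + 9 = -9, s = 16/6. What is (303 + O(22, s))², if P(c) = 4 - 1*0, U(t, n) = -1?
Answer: 73324969/9 ≈ 8.1472e+6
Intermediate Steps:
P(c) = 4 (P(c) = 4 + 0 = 4)
s = 8/3 (s = 16*(⅙) = 8/3 ≈ 2.6667)
I = -144 (I = -72 + 8*(-9) = -72 - 72 = -144)
O(Y, T) = -144*Y + 4*T
(303 + O(22, s))² = (303 + (-144*22 + 4*(8/3)))² = (303 + (-3168 + 32/3))² = (303 - 9472/3)² = (-8563/3)² = 73324969/9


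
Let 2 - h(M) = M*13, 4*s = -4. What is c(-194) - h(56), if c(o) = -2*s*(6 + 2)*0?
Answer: 726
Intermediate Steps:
s = -1 (s = (1/4)*(-4) = -1)
c(o) = 0 (c(o) = -(-2)*(6 + 2)*0 = -(-2)*8*0 = -2*(-8)*0 = 16*0 = 0)
h(M) = 2 - 13*M (h(M) = 2 - M*13 = 2 - 13*M)
c(-194) - h(56) = 0 - (2 - 13*56) = 0 - (2 - 728) = 0 - 1*(-726) = 0 + 726 = 726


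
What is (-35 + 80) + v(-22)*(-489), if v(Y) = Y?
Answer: 10803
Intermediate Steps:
(-35 + 80) + v(-22)*(-489) = (-35 + 80) - 22*(-489) = 45 + 10758 = 10803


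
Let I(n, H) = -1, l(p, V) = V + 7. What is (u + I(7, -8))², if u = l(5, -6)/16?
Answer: 225/256 ≈ 0.87891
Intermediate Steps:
l(p, V) = 7 + V
u = 1/16 (u = (7 - 6)/16 = 1*(1/16) = 1/16 ≈ 0.062500)
(u + I(7, -8))² = (1/16 - 1)² = (-15/16)² = 225/256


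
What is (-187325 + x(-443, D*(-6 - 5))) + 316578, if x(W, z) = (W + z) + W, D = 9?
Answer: 128268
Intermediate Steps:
x(W, z) = z + 2*W
(-187325 + x(-443, D*(-6 - 5))) + 316578 = (-187325 + (9*(-6 - 5) + 2*(-443))) + 316578 = (-187325 + (9*(-11) - 886)) + 316578 = (-187325 + (-99 - 886)) + 316578 = (-187325 - 985) + 316578 = -188310 + 316578 = 128268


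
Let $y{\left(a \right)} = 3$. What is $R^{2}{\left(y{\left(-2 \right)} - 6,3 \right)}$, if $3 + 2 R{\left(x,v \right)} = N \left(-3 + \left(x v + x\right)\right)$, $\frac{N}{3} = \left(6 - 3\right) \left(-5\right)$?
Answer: $112896$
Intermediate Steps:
$N = -45$ ($N = 3 \left(6 - 3\right) \left(-5\right) = 3 \cdot 3 \left(-5\right) = 3 \left(-15\right) = -45$)
$R{\left(x,v \right)} = 66 - \frac{45 x}{2} - \frac{45 v x}{2}$ ($R{\left(x,v \right)} = - \frac{3}{2} + \frac{\left(-45\right) \left(-3 + \left(x v + x\right)\right)}{2} = - \frac{3}{2} + \frac{\left(-45\right) \left(-3 + \left(v x + x\right)\right)}{2} = - \frac{3}{2} + \frac{\left(-45\right) \left(-3 + \left(x + v x\right)\right)}{2} = - \frac{3}{2} + \frac{\left(-45\right) \left(-3 + x + v x\right)}{2} = - \frac{3}{2} + \frac{135 - 45 x - 45 v x}{2} = - \frac{3}{2} - \left(- \frac{135}{2} + \frac{45 x}{2} + \frac{45 v x}{2}\right) = 66 - \frac{45 x}{2} - \frac{45 v x}{2}$)
$R^{2}{\left(y{\left(-2 \right)} - 6,3 \right)} = \left(66 - \frac{45 \left(3 - 6\right)}{2} - \frac{135 \left(3 - 6\right)}{2}\right)^{2} = \left(66 - - \frac{135}{2} - \frac{135}{2} \left(-3\right)\right)^{2} = \left(66 + \frac{135}{2} + \frac{405}{2}\right)^{2} = 336^{2} = 112896$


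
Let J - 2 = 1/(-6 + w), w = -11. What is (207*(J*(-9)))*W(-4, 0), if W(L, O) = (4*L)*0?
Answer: 0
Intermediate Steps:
J = 33/17 (J = 2 + 1/(-6 - 11) = 2 + 1/(-17) = 2 - 1/17 = 33/17 ≈ 1.9412)
W(L, O) = 0
(207*(J*(-9)))*W(-4, 0) = (207*((33/17)*(-9)))*0 = (207*(-297/17))*0 = -61479/17*0 = 0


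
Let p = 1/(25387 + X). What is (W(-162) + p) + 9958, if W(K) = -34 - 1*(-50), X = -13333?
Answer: 120226597/12054 ≈ 9974.0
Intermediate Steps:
W(K) = 16 (W(K) = -34 + 50 = 16)
p = 1/12054 (p = 1/(25387 - 13333) = 1/12054 ≈ 8.2960e-5)
(W(-162) + p) + 9958 = (16 + 1/12054) + 9958 = 192865/12054 + 9958 = 120226597/12054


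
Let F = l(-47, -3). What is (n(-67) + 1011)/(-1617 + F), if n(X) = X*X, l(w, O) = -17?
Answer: -2750/817 ≈ -3.3660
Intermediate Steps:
F = -17
n(X) = X²
(n(-67) + 1011)/(-1617 + F) = ((-67)² + 1011)/(-1617 - 17) = (4489 + 1011)/(-1634) = 5500*(-1/1634) = -2750/817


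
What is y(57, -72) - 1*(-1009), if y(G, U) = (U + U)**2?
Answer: 21745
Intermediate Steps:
y(G, U) = 4*U**2 (y(G, U) = (2*U)**2 = 4*U**2)
y(57, -72) - 1*(-1009) = 4*(-72)**2 - 1*(-1009) = 4*5184 + 1009 = 20736 + 1009 = 21745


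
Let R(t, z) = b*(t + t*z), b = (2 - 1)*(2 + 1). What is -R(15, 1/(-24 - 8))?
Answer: -1395/32 ≈ -43.594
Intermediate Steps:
b = 3 (b = 1*3 = 3)
R(t, z) = 3*t + 3*t*z (R(t, z) = 3*(t + t*z) = 3*t + 3*t*z)
-R(15, 1/(-24 - 8)) = -3*15*(1 + 1/(-24 - 8)) = -3*15*(1 + 1/(-32)) = -3*15*(1 - 1/32) = -3*15*31/32 = -1*1395/32 = -1395/32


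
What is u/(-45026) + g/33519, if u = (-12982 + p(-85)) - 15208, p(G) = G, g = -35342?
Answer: -643559167/1509226494 ≈ -0.42642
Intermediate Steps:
u = -28275 (u = (-12982 - 85) - 15208 = -13067 - 15208 = -28275)
u/(-45026) + g/33519 = -28275/(-45026) - 35342/33519 = -28275*(-1/45026) - 35342*1/33519 = 28275/45026 - 35342/33519 = -643559167/1509226494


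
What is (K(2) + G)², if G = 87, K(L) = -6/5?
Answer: 184041/25 ≈ 7361.6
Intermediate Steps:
K(L) = -6/5 (K(L) = -6*⅕ = -6/5)
(K(2) + G)² = (-6/5 + 87)² = (429/5)² = 184041/25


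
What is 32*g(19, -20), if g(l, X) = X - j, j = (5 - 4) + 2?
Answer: -736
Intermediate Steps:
j = 3 (j = 1 + 2 = 3)
g(l, X) = -3 + X (g(l, X) = X - 1*3 = X - 3 = -3 + X)
32*g(19, -20) = 32*(-3 - 20) = 32*(-23) = -736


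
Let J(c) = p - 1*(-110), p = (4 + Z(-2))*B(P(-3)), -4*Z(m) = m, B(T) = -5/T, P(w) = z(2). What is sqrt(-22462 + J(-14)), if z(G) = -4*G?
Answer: I*sqrt(357587)/4 ≈ 149.5*I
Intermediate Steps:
P(w) = -8 (P(w) = -4*2 = -8)
Z(m) = -m/4
p = 45/16 (p = (4 - 1/4*(-2))*(-5/(-8)) = (4 + 1/2)*(-5*(-1/8)) = (9/2)*(5/8) = 45/16 ≈ 2.8125)
J(c) = 1805/16 (J(c) = 45/16 - 1*(-110) = 45/16 + 110 = 1805/16)
sqrt(-22462 + J(-14)) = sqrt(-22462 + 1805/16) = sqrt(-357587/16) = I*sqrt(357587)/4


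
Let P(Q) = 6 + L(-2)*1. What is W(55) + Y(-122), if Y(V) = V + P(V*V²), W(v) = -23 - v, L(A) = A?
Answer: -196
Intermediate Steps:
P(Q) = 4 (P(Q) = 6 - 2*1 = 6 - 2 = 4)
Y(V) = 4 + V (Y(V) = V + 4 = 4 + V)
W(55) + Y(-122) = (-23 - 1*55) + (4 - 122) = (-23 - 55) - 118 = -78 - 118 = -196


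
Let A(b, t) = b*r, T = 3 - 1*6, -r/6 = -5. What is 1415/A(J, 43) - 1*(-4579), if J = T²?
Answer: 247549/54 ≈ 4584.2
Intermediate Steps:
r = 30 (r = -6*(-5) = 30)
T = -3 (T = 3 - 6 = -3)
J = 9 (J = (-3)² = 9)
A(b, t) = 30*b (A(b, t) = b*30 = 30*b)
1415/A(J, 43) - 1*(-4579) = 1415/((30*9)) - 1*(-4579) = 1415/270 + 4579 = 1415*(1/270) + 4579 = 283/54 + 4579 = 247549/54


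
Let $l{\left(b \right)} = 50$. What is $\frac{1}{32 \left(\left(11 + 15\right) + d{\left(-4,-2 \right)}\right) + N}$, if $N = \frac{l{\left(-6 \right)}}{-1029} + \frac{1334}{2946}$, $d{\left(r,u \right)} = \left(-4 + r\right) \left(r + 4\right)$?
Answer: $\frac{168413}{140187693} \approx 0.0012013$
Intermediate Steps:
$d{\left(r,u \right)} = \left(-4 + r\right) \left(4 + r\right)$
$N = \frac{68077}{168413}$ ($N = \frac{50}{-1029} + \frac{1334}{2946} = 50 \left(- \frac{1}{1029}\right) + 1334 \cdot \frac{1}{2946} = - \frac{50}{1029} + \frac{667}{1473} = \frac{68077}{168413} \approx 0.40423$)
$\frac{1}{32 \left(\left(11 + 15\right) + d{\left(-4,-2 \right)}\right) + N} = \frac{1}{32 \left(\left(11 + 15\right) - \left(16 - \left(-4\right)^{2}\right)\right) + \frac{68077}{168413}} = \frac{1}{32 \left(26 + \left(-16 + 16\right)\right) + \frac{68077}{168413}} = \frac{1}{32 \left(26 + 0\right) + \frac{68077}{168413}} = \frac{1}{32 \cdot 26 + \frac{68077}{168413}} = \frac{1}{832 + \frac{68077}{168413}} = \frac{1}{\frac{140187693}{168413}} = \frac{168413}{140187693}$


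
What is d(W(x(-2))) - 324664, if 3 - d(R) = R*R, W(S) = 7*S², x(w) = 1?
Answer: -324710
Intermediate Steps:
d(R) = 3 - R² (d(R) = 3 - R*R = 3 - R²)
d(W(x(-2))) - 324664 = (3 - (7*1²)²) - 324664 = (3 - (7*1)²) - 324664 = (3 - 1*7²) - 324664 = (3 - 1*49) - 324664 = (3 - 49) - 324664 = -46 - 324664 = -324710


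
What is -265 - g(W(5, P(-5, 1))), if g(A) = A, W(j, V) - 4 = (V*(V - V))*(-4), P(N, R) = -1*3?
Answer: -269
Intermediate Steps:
P(N, R) = -3
W(j, V) = 4 (W(j, V) = 4 + (V*(V - V))*(-4) = 4 + (V*0)*(-4) = 4 + 0*(-4) = 4 + 0 = 4)
-265 - g(W(5, P(-5, 1))) = -265 - 1*4 = -265 - 4 = -269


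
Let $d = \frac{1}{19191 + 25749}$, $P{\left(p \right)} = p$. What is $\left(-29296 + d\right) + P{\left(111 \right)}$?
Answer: $- \frac{1311573899}{44940} \approx -29185.0$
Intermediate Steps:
$d = \frac{1}{44940} \approx 2.2252 \cdot 10^{-5}$
$\left(-29296 + d\right) + P{\left(111 \right)} = \left(-29296 + \frac{1}{44940}\right) + 111 = - \frac{1316562239}{44940} + 111 = - \frac{1311573899}{44940}$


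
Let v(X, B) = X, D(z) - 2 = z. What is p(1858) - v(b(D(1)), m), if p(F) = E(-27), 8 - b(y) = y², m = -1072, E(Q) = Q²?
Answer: 730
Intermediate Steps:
D(z) = 2 + z
b(y) = 8 - y²
p(F) = 729 (p(F) = (-27)² = 729)
p(1858) - v(b(D(1)), m) = 729 - (8 - (2 + 1)²) = 729 - (8 - 1*3²) = 729 - (8 - 1*9) = 729 - (8 - 9) = 729 - 1*(-1) = 729 + 1 = 730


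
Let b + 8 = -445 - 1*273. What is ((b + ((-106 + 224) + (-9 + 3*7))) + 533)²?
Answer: 3969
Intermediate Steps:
b = -726 (b = -8 + (-445 - 1*273) = -8 + (-445 - 273) = -8 - 718 = -726)
((b + ((-106 + 224) + (-9 + 3*7))) + 533)² = ((-726 + ((-106 + 224) + (-9 + 3*7))) + 533)² = ((-726 + (118 + (-9 + 21))) + 533)² = ((-726 + (118 + 12)) + 533)² = ((-726 + 130) + 533)² = (-596 + 533)² = (-63)² = 3969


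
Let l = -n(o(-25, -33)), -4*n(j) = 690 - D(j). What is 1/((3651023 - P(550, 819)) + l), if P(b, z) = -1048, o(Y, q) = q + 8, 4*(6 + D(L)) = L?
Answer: 16/58435945 ≈ 2.7380e-7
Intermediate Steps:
D(L) = -6 + L/4
o(Y, q) = 8 + q
n(j) = -174 + j/16 (n(j) = -(690 - (-6 + j/4))/4 = -(690 + (6 - j/4))/4 = -(696 - j/4)/4 = -174 + j/16)
l = 2809/16 (l = -(-174 + (8 - 33)/16) = -(-174 + (1/16)*(-25)) = -(-174 - 25/16) = -1*(-2809/16) = 2809/16 ≈ 175.56)
1/((3651023 - P(550, 819)) + l) = 1/((3651023 - 1*(-1048)) + 2809/16) = 1/((3651023 + 1048) + 2809/16) = 1/(3652071 + 2809/16) = 1/(58435945/16) = 16/58435945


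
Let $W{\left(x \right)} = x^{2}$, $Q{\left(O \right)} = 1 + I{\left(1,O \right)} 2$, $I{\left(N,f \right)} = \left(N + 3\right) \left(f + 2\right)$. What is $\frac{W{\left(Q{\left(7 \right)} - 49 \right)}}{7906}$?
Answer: $\frac{288}{3953} \approx 0.072856$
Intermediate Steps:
$I{\left(N,f \right)} = \left(2 + f\right) \left(3 + N\right)$ ($I{\left(N,f \right)} = \left(3 + N\right) \left(2 + f\right) = \left(2 + f\right) \left(3 + N\right)$)
$Q{\left(O \right)} = 17 + 8 O$ ($Q{\left(O \right)} = 1 + \left(6 + 2 \cdot 1 + 3 O + 1 O\right) 2 = 1 + \left(6 + 2 + 3 O + O\right) 2 = 1 + \left(8 + 4 O\right) 2 = 1 + \left(16 + 8 O\right) = 17 + 8 O$)
$\frac{W{\left(Q{\left(7 \right)} - 49 \right)}}{7906} = \frac{\left(\left(17 + 8 \cdot 7\right) - 49\right)^{2}}{7906} = \left(\left(17 + 56\right) - 49\right)^{2} \cdot \frac{1}{7906} = \left(73 - 49\right)^{2} \cdot \frac{1}{7906} = 24^{2} \cdot \frac{1}{7906} = 576 \cdot \frac{1}{7906} = \frac{288}{3953}$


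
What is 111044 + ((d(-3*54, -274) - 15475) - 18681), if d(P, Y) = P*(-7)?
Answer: 78022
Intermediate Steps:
d(P, Y) = -7*P
111044 + ((d(-3*54, -274) - 15475) - 18681) = 111044 + ((-(-21)*54 - 15475) - 18681) = 111044 + ((-7*(-162) - 15475) - 18681) = 111044 + ((1134 - 15475) - 18681) = 111044 + (-14341 - 18681) = 111044 - 33022 = 78022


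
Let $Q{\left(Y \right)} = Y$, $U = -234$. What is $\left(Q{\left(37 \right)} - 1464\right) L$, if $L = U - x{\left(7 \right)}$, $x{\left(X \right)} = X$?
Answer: $343907$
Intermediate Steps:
$L = -241$ ($L = -234 - 7 = -241$)
$\left(Q{\left(37 \right)} - 1464\right) L = \left(37 - 1464\right) \left(-241\right) = \left(-1427\right) \left(-241\right) = 343907$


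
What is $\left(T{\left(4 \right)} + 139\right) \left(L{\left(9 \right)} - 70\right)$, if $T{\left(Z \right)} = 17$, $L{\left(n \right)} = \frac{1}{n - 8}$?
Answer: $-10764$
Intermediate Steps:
$L{\left(n \right)} = \frac{1}{-8 + n}$
$\left(T{\left(4 \right)} + 139\right) \left(L{\left(9 \right)} - 70\right) = \left(17 + 139\right) \left(\frac{1}{-8 + 9} - 70\right) = 156 \left(1^{-1} - 70\right) = 156 \left(1 - 70\right) = 156 \left(-69\right) = -10764$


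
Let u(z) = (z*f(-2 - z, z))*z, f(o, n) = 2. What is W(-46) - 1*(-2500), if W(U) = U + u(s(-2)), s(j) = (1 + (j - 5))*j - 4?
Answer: 2582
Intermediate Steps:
s(j) = -4 + j*(-4 + j) (s(j) = (1 + (-5 + j))*j - 4 = (-4 + j)*j - 4 = j*(-4 + j) - 4 = -4 + j*(-4 + j))
u(z) = 2*z**2 (u(z) = (z*2)*z = (2*z)*z = 2*z**2)
W(U) = 128 + U (W(U) = U + 2*(-4 + (-2)**2 - 4*(-2))**2 = U + 2*(-4 + 4 + 8)**2 = U + 2*8**2 = U + 2*64 = U + 128 = 128 + U)
W(-46) - 1*(-2500) = (128 - 46) - 1*(-2500) = 82 + 2500 = 2582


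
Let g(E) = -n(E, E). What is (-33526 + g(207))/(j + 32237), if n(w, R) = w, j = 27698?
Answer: -33733/59935 ≈ -0.56283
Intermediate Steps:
g(E) = -E
(-33526 + g(207))/(j + 32237) = (-33526 - 1*207)/(27698 + 32237) = (-33526 - 207)/59935 = -33733*1/59935 = -33733/59935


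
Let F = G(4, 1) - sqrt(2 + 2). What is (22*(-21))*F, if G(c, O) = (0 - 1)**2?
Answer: 462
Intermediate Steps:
G(c, O) = 1 (G(c, O) = (-1)**2 = 1)
F = -1 (F = 1 - sqrt(2 + 2) = 1 - sqrt(4) = 1 - 1*2 = 1 - 2 = -1)
(22*(-21))*F = (22*(-21))*(-1) = -462*(-1) = 462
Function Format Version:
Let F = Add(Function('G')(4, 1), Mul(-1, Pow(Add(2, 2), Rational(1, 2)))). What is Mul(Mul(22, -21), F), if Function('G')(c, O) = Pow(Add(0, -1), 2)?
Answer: 462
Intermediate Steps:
Function('G')(c, O) = 1 (Function('G')(c, O) = Pow(-1, 2) = 1)
F = -1 (F = Add(1, Mul(-1, Pow(Add(2, 2), Rational(1, 2)))) = Add(1, Mul(-1, Pow(4, Rational(1, 2)))) = Add(1, Mul(-1, 2)) = Add(1, -2) = -1)
Mul(Mul(22, -21), F) = Mul(Mul(22, -21), -1) = Mul(-462, -1) = 462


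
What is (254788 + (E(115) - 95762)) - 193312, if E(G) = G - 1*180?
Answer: -34351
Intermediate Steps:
E(G) = -180 + G (E(G) = G - 180 = -180 + G)
(254788 + (E(115) - 95762)) - 193312 = (254788 + ((-180 + 115) - 95762)) - 193312 = (254788 + (-65 - 95762)) - 193312 = (254788 - 95827) - 193312 = 158961 - 193312 = -34351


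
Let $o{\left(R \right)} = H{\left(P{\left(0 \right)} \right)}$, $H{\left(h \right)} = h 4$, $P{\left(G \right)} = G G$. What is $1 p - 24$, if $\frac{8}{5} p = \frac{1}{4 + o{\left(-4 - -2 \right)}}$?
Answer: $- \frac{763}{32} \approx -23.844$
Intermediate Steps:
$P{\left(G \right)} = G^{2}$
$H{\left(h \right)} = 4 h$
$o{\left(R \right)} = 0$ ($o{\left(R \right)} = 4 \cdot 0^{2} = 4 \cdot 0 = 0$)
$p = \frac{5}{32}$ ($p = \frac{5}{8 \left(4 + 0\right)} = \frac{5}{8 \cdot 4} = \frac{5}{8} \cdot \frac{1}{4} = \frac{5}{32} \approx 0.15625$)
$1 p - 24 = 1 \cdot \frac{5}{32} - 24 = \frac{5}{32} - 24 = - \frac{763}{32}$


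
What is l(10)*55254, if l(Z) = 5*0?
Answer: 0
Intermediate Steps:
l(Z) = 0
l(10)*55254 = 0*55254 = 0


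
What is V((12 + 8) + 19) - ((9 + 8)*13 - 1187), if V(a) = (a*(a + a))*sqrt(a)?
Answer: 966 + 3042*sqrt(39) ≈ 19963.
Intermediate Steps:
V(a) = 2*a**(5/2) (V(a) = (a*(2*a))*sqrt(a) = (2*a**2)*sqrt(a) = 2*a**(5/2))
V((12 + 8) + 19) - ((9 + 8)*13 - 1187) = 2*((12 + 8) + 19)**(5/2) - ((9 + 8)*13 - 1187) = 2*(20 + 19)**(5/2) - (17*13 - 1187) = 2*39**(5/2) - (221 - 1187) = 2*(1521*sqrt(39)) - 1*(-966) = 3042*sqrt(39) + 966 = 966 + 3042*sqrt(39)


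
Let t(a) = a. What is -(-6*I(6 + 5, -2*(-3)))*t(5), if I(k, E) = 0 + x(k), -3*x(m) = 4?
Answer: -40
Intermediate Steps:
x(m) = -4/3 (x(m) = -⅓*4 = -4/3)
I(k, E) = -4/3 (I(k, E) = 0 - 4/3 = -4/3)
-(-6*I(6 + 5, -2*(-3)))*t(5) = -(-6*(-4/3))*5 = -8*5 = -1*40 = -40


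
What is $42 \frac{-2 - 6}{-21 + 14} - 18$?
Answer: $30$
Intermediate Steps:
$42 \frac{-2 - 6}{-21 + 14} - 18 = 42 \left(- \frac{8}{-7}\right) - 18 = 42 \left(\left(-8\right) \left(- \frac{1}{7}\right)\right) - 18 = 42 \cdot \frac{8}{7} - 18 = 48 - 18 = 30$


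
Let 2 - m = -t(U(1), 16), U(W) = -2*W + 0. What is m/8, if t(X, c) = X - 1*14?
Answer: -7/4 ≈ -1.7500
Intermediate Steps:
U(W) = -2*W
t(X, c) = -14 + X (t(X, c) = X - 14 = -14 + X)
m = -14 (m = 2 - (-1)*(-14 - 2*1) = 2 - (-1)*(-14 - 2) = 2 - (-1)*(-16) = 2 - 1*16 = 2 - 16 = -14)
m/8 = -14/8 = -14*⅛ = -7/4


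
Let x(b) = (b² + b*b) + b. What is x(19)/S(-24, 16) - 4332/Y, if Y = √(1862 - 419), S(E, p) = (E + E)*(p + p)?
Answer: -247/512 - 1444*√1443/481 ≈ -114.52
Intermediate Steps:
S(E, p) = 4*E*p (S(E, p) = (2*E)*(2*p) = 4*E*p)
x(b) = b + 2*b² (x(b) = (b² + b²) + b = 2*b² + b = b + 2*b²)
Y = √1443 ≈ 37.987
x(19)/S(-24, 16) - 4332/Y = (19*(1 + 2*19))/((4*(-24)*16)) - 4332*√1443/1443 = (19*(1 + 38))/(-1536) - 1444*√1443/481 = (19*39)*(-1/1536) - 1444*√1443/481 = 741*(-1/1536) - 1444*√1443/481 = -247/512 - 1444*√1443/481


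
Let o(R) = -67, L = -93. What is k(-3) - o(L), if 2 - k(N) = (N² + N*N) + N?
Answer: 54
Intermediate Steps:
k(N) = 2 - N - 2*N² (k(N) = 2 - ((N² + N*N) + N) = 2 - ((N² + N²) + N) = 2 - (2*N² + N) = 2 - (N + 2*N²) = 2 + (-N - 2*N²) = 2 - N - 2*N²)
k(-3) - o(L) = (2 - 1*(-3) - 2*(-3)²) - 1*(-67) = (2 + 3 - 2*9) + 67 = (2 + 3 - 18) + 67 = -13 + 67 = 54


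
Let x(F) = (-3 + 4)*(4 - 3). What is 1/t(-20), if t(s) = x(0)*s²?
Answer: 1/400 ≈ 0.0025000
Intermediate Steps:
x(F) = 1 (x(F) = 1*1 = 1)
t(s) = s² (t(s) = 1*s² = s²)
1/t(-20) = 1/((-20)²) = 1/400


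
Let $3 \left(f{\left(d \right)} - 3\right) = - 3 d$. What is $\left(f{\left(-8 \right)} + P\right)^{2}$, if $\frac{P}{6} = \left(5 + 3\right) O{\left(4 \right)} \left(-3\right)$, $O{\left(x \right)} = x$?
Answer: $319225$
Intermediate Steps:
$f{\left(d \right)} = 3 - d$ ($f{\left(d \right)} = 3 + \frac{\left(-3\right) d}{3} = 3 - d$)
$P = -576$ ($P = 6 \left(5 + 3\right) 4 \left(-3\right) = 6 \cdot 8 \cdot 4 \left(-3\right) = 6 \cdot 32 \left(-3\right) = 6 \left(-96\right) = -576$)
$\left(f{\left(-8 \right)} + P\right)^{2} = \left(\left(3 - -8\right) - 576\right)^{2} = \left(\left(3 + 8\right) - 576\right)^{2} = \left(11 - 576\right)^{2} = \left(-565\right)^{2} = 319225$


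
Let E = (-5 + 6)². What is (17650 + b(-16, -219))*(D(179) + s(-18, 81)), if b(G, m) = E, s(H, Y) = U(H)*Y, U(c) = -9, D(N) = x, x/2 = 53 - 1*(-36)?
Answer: -9725701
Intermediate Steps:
x = 178 (x = 2*(53 - 1*(-36)) = 2*(53 + 36) = 2*89 = 178)
D(N) = 178
s(H, Y) = -9*Y
E = 1 (E = 1² = 1)
b(G, m) = 1
(17650 + b(-16, -219))*(D(179) + s(-18, 81)) = (17650 + 1)*(178 - 9*81) = 17651*(178 - 729) = 17651*(-551) = -9725701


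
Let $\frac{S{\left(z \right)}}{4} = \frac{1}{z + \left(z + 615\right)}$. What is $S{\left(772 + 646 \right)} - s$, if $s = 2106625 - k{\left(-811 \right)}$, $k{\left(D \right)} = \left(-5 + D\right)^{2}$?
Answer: $- \frac{4972093815}{3451} \approx -1.4408 \cdot 10^{6}$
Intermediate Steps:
$S{\left(z \right)} = \frac{4}{615 + 2 z}$ ($S{\left(z \right)} = \frac{4}{z + \left(z + 615\right)} = \frac{4}{z + \left(615 + z\right)} = \frac{4}{615 + 2 z}$)
$s = 1440769$ ($s = 2106625 - \left(-5 - 811\right)^{2} = 2106625 - \left(-816\right)^{2} = 2106625 - 665856 = 1440769$)
$S{\left(772 + 646 \right)} - s = \frac{4}{615 + 2 \left(772 + 646\right)} - 1440769 = \frac{4}{615 + 2 \cdot 1418} - 1440769 = \frac{4}{615 + 2836} - 1440769 = \frac{4}{3451} - 1440769 = - \frac{4972093815}{3451}$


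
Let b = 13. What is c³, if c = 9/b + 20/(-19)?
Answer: -704969/15069223 ≈ -0.046782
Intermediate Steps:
c = -89/247 (c = 9/13 + 20/(-19) = 9*(1/13) + 20*(-1/19) = 9/13 - 20/19 = -89/247 ≈ -0.36032)
c³ = (-89/247)³ = -704969/15069223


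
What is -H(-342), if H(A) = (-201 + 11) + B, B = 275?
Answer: -85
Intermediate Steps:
H(A) = 85 (H(A) = (-201 + 11) + 275 = -190 + 275 = 85)
-H(-342) = -1*85 = -85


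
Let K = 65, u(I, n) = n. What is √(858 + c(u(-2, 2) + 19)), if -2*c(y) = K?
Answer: √3302/2 ≈ 28.732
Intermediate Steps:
c(y) = -65/2 (c(y) = -½*65 = -65/2)
√(858 + c(u(-2, 2) + 19)) = √(858 - 65/2) = √(1651/2) = √3302/2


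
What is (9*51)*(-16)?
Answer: -7344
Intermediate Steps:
(9*51)*(-16) = 459*(-16) = -7344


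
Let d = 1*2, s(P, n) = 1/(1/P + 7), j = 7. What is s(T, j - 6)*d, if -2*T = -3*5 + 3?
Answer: 12/43 ≈ 0.27907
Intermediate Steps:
T = 6 (T = -(-3*5 + 3)/2 = -(-15 + 3)/2 = -½*(-12) = 6)
s(P, n) = 1/(7 + 1/P)
d = 2
s(T, j - 6)*d = (6/(1 + 7*6))*2 = (6/(1 + 42))*2 = (6/43)*2 = 12/43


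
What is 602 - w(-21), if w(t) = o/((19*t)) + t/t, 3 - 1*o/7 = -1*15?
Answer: 11425/19 ≈ 601.32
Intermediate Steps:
o = 126 (o = 21 - (-7)*15 = 21 - 7*(-15) = 21 + 105 = 126)
w(t) = 1 + 126/(19*t) (w(t) = 126/((19*t)) + t/t = 126*(1/(19*t)) + 1 = 126/(19*t) + 1 = 1 + 126/(19*t))
602 - w(-21) = 602 - (126/19 - 21)/(-21) = 602 - (-1)*(-273)/(21*19) = 602 - 1*13/19 = 602 - 13/19 = 11425/19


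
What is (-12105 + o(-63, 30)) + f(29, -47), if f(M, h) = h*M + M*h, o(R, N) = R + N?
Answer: -14864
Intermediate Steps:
o(R, N) = N + R
f(M, h) = 2*M*h (f(M, h) = M*h + M*h = 2*M*h)
(-12105 + o(-63, 30)) + f(29, -47) = (-12105 + (30 - 63)) + 2*29*(-47) = (-12105 - 33) - 2726 = -12138 - 2726 = -14864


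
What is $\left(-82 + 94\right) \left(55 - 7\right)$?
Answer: $576$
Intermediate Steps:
$\left(-82 + 94\right) \left(55 - 7\right) = 12 \cdot 48 = 576$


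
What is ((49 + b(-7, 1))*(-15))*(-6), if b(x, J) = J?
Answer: 4500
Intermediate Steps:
((49 + b(-7, 1))*(-15))*(-6) = ((49 + 1)*(-15))*(-6) = (50*(-15))*(-6) = -750*(-6) = 4500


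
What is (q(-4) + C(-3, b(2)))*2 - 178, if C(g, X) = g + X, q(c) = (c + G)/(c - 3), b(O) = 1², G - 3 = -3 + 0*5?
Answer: -1266/7 ≈ -180.86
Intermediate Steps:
G = 0 (G = 3 + (-3 + 0*5) = 3 + (-3 + 0) = 3 - 3 = 0)
b(O) = 1
q(c) = c/(-3 + c) (q(c) = (c + 0)/(c - 3) = c/(-3 + c))
C(g, X) = X + g
(q(-4) + C(-3, b(2)))*2 - 178 = (-4/(-3 - 4) + (1 - 3))*2 - 178 = (-4/(-7) - 2)*2 - 178 = (-4*(-⅐) - 2)*2 - 178 = (4/7 - 2)*2 - 178 = -10/7*2 - 178 = -20/7 - 178 = -1266/7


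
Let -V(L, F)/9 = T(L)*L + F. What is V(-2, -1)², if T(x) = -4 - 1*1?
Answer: 6561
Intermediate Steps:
T(x) = -5 (T(x) = -4 - 1 = -5)
V(L, F) = -9*F + 45*L (V(L, F) = -9*(-5*L + F) = -9*(F - 5*L) = -9*F + 45*L)
V(-2, -1)² = (-9*(-1) + 45*(-2))² = (9 - 90)² = (-81)² = 6561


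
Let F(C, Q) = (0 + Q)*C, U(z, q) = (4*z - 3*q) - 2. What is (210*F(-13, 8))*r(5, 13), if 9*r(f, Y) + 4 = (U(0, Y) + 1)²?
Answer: -3872960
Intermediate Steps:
U(z, q) = -2 - 3*q + 4*z (U(z, q) = (-3*q + 4*z) - 2 = -2 - 3*q + 4*z)
r(f, Y) = -4/9 + (-1 - 3*Y)²/9 (r(f, Y) = -4/9 + ((-2 - 3*Y + 4*0) + 1)²/9 = -4/9 + ((-2 - 3*Y + 0) + 1)²/9 = -4/9 + ((-2 - 3*Y) + 1)²/9 = -4/9 + (-1 - 3*Y)²/9)
F(C, Q) = C*Q (F(C, Q) = Q*C = C*Q)
(210*F(-13, 8))*r(5, 13) = (210*(-13*8))*(-4/9 + (1 + 3*13)²/9) = (210*(-104))*(-4/9 + (1 + 39)²/9) = -21840*(-4/9 + (⅑)*40²) = -21840*(-4/9 + (⅑)*1600) = -21840*(-4/9 + 1600/9) = -21840*532/3 = -3872960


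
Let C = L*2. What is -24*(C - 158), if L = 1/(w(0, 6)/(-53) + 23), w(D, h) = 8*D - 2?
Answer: 1542496/407 ≈ 3789.9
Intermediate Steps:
w(D, h) = -2 + 8*D
L = 53/1221 (L = 1/((-2 + 8*0)/(-53) + 23) = 1/((-2 + 0)*(-1/53) + 23) = 1/(-2*(-1/53) + 23) = 1/(2/53 + 23) = 1/(1221/53) = 53/1221 ≈ 0.043407)
C = 106/1221 (C = (53/1221)*2 = 106/1221 ≈ 0.086814)
-24*(C - 158) = -24*(106/1221 - 158) = -24*(-192812/1221) = 1542496/407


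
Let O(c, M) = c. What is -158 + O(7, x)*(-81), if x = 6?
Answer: -725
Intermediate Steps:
-158 + O(7, x)*(-81) = -158 + 7*(-81) = -158 - 567 = -725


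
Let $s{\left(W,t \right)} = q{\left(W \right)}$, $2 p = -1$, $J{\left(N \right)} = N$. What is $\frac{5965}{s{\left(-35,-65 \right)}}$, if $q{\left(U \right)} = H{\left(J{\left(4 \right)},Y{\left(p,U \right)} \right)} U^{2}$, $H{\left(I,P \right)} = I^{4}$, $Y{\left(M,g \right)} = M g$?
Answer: $\frac{1193}{62720} \approx 0.019021$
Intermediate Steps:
$p = - \frac{1}{2}$ ($p = \frac{1}{2} \left(-1\right) = - \frac{1}{2} \approx -0.5$)
$q{\left(U \right)} = 256 U^{2}$ ($q{\left(U \right)} = 4^{4} U^{2} = 256 U^{2}$)
$s{\left(W,t \right)} = 256 W^{2}$
$\frac{5965}{s{\left(-35,-65 \right)}} = \frac{5965}{256 \left(-35\right)^{2}} = \frac{5965}{256 \cdot 1225} = \frac{5965}{313600} = 5965 \cdot \frac{1}{313600} = \frac{1193}{62720}$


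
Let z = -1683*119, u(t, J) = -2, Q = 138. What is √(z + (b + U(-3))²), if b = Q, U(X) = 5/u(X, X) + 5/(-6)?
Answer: I*√1639277/3 ≈ 426.78*I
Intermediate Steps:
U(X) = -10/3 (U(X) = 5/(-2) + 5/(-6) = 5*(-½) + 5*(-⅙) = -5/2 - ⅚ = -10/3)
b = 138
z = -200277
√(z + (b + U(-3))²) = √(-200277 + (138 - 10/3)²) = √(-200277 + (404/3)²) = √(-200277 + 163216/9) = √(-1639277/9) = I*√1639277/3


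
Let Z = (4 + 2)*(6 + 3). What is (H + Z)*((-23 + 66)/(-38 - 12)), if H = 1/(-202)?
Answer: -469001/10100 ≈ -46.436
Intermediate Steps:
Z = 54 (Z = 6*9 = 54)
H = -1/202 ≈ -0.0049505
(H + Z)*((-23 + 66)/(-38 - 12)) = (-1/202 + 54)*((-23 + 66)/(-38 - 12)) = 10907*(43/(-50))/202 = 10907*(43*(-1/50))/202 = (10907/202)*(-43/50) = -469001/10100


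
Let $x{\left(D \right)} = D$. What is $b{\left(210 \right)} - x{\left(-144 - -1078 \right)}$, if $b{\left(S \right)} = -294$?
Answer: $-1228$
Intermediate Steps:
$b{\left(210 \right)} - x{\left(-144 - -1078 \right)} = -294 - \left(-144 - -1078\right) = -294 - \left(-144 + 1078\right) = -294 - 934 = -1228$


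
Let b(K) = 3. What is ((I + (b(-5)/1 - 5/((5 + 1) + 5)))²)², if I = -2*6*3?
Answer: 18339659776/14641 ≈ 1.2526e+6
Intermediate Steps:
I = -36 (I = -12*3 = -36)
((I + (b(-5)/1 - 5/((5 + 1) + 5)))²)² = ((-36 + (3/1 - 5/((5 + 1) + 5)))²)² = ((-36 + (3*1 - 5/(6 + 5)))²)² = ((-36 + (3 - 5/11))²)² = ((-36 + 28/11)²)² = ((-368/11)²)² = (135424/121)² = 18339659776/14641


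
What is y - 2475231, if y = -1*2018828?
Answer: -4494059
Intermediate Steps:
y = -2018828
y - 2475231 = -2018828 - 2475231 = -4494059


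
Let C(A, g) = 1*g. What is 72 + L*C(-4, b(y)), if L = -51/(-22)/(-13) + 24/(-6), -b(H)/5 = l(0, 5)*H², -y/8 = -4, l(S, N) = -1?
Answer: -3048904/143 ≈ -21321.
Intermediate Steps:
y = 32 (y = -8*(-4) = 32)
b(H) = 5*H² (b(H) = -(-5)*H² = 5*H²)
C(A, g) = g
L = -1195/286 (L = -51*(-1/22)*(-1/13) + 24*(-⅙) = (51/22)*(-1/13) - 4 = -51/286 - 4 = -1195/286 ≈ -4.1783)
72 + L*C(-4, b(y)) = 72 - 5975*32²/286 = 72 - 5975*1024/286 = 72 - 1195/286*5120 = 72 - 3059200/143 = -3048904/143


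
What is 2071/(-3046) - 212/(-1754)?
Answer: -1493391/2671342 ≈ -0.55904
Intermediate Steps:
2071/(-3046) - 212/(-1754) = 2071*(-1/3046) - 212*(-1/1754) = -2071/3046 + 106/877 = -1493391/2671342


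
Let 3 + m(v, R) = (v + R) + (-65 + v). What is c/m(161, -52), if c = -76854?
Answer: -38427/101 ≈ -380.47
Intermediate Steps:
m(v, R) = -68 + R + 2*v (m(v, R) = -3 + ((v + R) + (-65 + v)) = -3 + ((R + v) + (-65 + v)) = -3 + (-65 + R + 2*v) = -68 + R + 2*v)
c/m(161, -52) = -76854/(-68 - 52 + 2*161) = -76854/(-68 - 52 + 322) = -76854/202 = -76854*1/202 = -38427/101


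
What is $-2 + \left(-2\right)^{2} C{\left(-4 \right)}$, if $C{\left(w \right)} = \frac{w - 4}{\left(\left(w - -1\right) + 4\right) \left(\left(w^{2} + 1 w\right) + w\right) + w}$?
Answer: $-10$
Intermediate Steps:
$C{\left(w \right)} = \frac{-4 + w}{w + \left(5 + w\right) \left(w^{2} + 2 w\right)}$ ($C{\left(w \right)} = \frac{-4 + w}{\left(\left(w + 1\right) + 4\right) \left(\left(w^{2} + w\right) + w\right) + w} = \frac{-4 + w}{\left(\left(1 + w\right) + 4\right) \left(\left(w + w^{2}\right) + w\right) + w} = \frac{-4 + w}{\left(5 + w\right) \left(w^{2} + 2 w\right) + w} = \frac{-4 + w}{w + \left(5 + w\right) \left(w^{2} + 2 w\right)}$)
$-2 + \left(-2\right)^{2} C{\left(-4 \right)} = -2 + \left(-2\right)^{2} \frac{-4 - 4}{\left(-4\right) \left(11 + \left(-4\right)^{2} + 7 \left(-4\right)\right)} = -2 + 4 \left(\left(- \frac{1}{4}\right) \frac{1}{11 + 16 - 28} \left(-8\right)\right) = -2 + 4 \left(\left(- \frac{1}{4}\right) \frac{1}{-1} \left(-8\right)\right) = -2 + 4 \left(\left(- \frac{1}{4}\right) \left(-1\right) \left(-8\right)\right) = -2 + 4 \left(-2\right) = -2 - 8 = -10$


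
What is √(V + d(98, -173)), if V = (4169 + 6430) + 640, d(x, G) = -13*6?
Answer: √11161 ≈ 105.65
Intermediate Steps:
d(x, G) = -78
V = 11239 (V = 10599 + 640 = 11239)
√(V + d(98, -173)) = √(11239 - 78) = √11161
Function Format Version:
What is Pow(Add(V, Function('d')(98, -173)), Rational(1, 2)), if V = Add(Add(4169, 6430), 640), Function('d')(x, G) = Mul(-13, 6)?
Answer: Pow(11161, Rational(1, 2)) ≈ 105.65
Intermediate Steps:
Function('d')(x, G) = -78
V = 11239 (V = Add(10599, 640) = 11239)
Pow(Add(V, Function('d')(98, -173)), Rational(1, 2)) = Pow(Add(11239, -78), Rational(1, 2)) = Pow(11161, Rational(1, 2))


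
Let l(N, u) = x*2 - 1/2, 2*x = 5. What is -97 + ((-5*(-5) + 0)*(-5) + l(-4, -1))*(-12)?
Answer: 1349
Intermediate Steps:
x = 5/2 (x = (1/2)*5 = 5/2 ≈ 2.5000)
l(N, u) = 9/2 (l(N, u) = (5/2)*2 - 1/2 = 5 - 1*1/2 = 5 - 1/2 = 9/2)
-97 + ((-5*(-5) + 0)*(-5) + l(-4, -1))*(-12) = -97 + ((-5*(-5) + 0)*(-5) + 9/2)*(-12) = -97 + ((25 + 0)*(-5) + 9/2)*(-12) = -97 + (25*(-5) + 9/2)*(-12) = -97 + (-125 + 9/2)*(-12) = -97 - 241/2*(-12) = -97 + 1446 = 1349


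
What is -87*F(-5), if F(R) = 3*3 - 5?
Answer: -348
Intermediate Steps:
F(R) = 4 (F(R) = 9 - 5 = 4)
-87*F(-5) = -87*4 = -348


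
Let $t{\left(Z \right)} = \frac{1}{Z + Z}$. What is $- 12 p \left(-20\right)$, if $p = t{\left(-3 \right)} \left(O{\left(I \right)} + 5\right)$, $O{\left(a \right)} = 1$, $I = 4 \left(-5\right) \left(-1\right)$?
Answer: $-240$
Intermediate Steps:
$t{\left(Z \right)} = \frac{1}{2 Z}$
$I = 20$ ($I = \left(-20\right) \left(-1\right) = 20$)
$p = -1$ ($p = \frac{1}{2 \left(-3\right)} \left(1 + 5\right) = \frac{1}{2} \left(- \frac{1}{3}\right) 6 = \left(- \frac{1}{6}\right) 6 = -1$)
$- 12 p \left(-20\right) = \left(-12\right) \left(-1\right) \left(-20\right) = 12 \left(-20\right) = -240$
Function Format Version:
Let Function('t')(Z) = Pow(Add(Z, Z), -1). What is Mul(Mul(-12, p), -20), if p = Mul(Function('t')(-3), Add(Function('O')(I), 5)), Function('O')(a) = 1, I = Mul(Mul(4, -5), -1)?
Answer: -240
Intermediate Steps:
Function('t')(Z) = Mul(Rational(1, 2), Pow(Z, -1)) (Function('t')(Z) = Pow(Mul(2, Z), -1) = Mul(Rational(1, 2), Pow(Z, -1)))
I = 20 (I = Mul(-20, -1) = 20)
p = -1 (p = Mul(Mul(Rational(1, 2), Pow(-3, -1)), Add(1, 5)) = Mul(Mul(Rational(1, 2), Rational(-1, 3)), 6) = Mul(Rational(-1, 6), 6) = -1)
Mul(Mul(-12, p), -20) = Mul(Mul(-12, -1), -20) = Mul(12, -20) = -240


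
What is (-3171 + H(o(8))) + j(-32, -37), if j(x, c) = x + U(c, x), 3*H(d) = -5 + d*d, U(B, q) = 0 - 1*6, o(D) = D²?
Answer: -5536/3 ≈ -1845.3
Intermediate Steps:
U(B, q) = -6 (U(B, q) = 0 - 6 = -6)
H(d) = -5/3 + d²/3 (H(d) = (-5 + d*d)/3 = (-5 + d²)/3 = -5/3 + d²/3)
j(x, c) = -6 + x (j(x, c) = x - 6 = -6 + x)
(-3171 + H(o(8))) + j(-32, -37) = (-3171 + (-5/3 + (8²)²/3)) + (-6 - 32) = (-3171 + (-5/3 + (⅓)*64²)) - 38 = (-3171 + (-5/3 + (⅓)*4096)) - 38 = (-3171 + (-5/3 + 4096/3)) - 38 = (-3171 + 4091/3) - 38 = -5422/3 - 38 = -5536/3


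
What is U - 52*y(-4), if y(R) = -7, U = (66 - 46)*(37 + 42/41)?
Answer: 46104/41 ≈ 1124.5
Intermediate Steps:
U = 31180/41 (U = 20*(37 + 42*(1/41)) = 20*(37 + 42/41) = 20*(1559/41) = 31180/41 ≈ 760.49)
U - 52*y(-4) = 31180/41 - 52*(-7) = 31180/41 + 364 = 46104/41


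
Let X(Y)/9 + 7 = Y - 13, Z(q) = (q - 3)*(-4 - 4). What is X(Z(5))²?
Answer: 104976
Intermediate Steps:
Z(q) = 24 - 8*q (Z(q) = (-3 + q)*(-8) = 24 - 8*q)
X(Y) = -180 + 9*Y (X(Y) = -63 + 9*(Y - 13) = -63 + 9*(-13 + Y) = -63 + (-117 + 9*Y) = -180 + 9*Y)
X(Z(5))² = (-180 + 9*(24 - 8*5))² = (-180 + 9*(24 - 40))² = (-180 + 9*(-16))² = (-180 - 144)² = (-324)² = 104976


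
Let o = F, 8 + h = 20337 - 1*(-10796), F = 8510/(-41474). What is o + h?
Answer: 645434870/20737 ≈ 31125.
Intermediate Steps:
F = -4255/20737 (F = 8510*(-1/41474) = -4255/20737 ≈ -0.20519)
h = 31125 (h = -8 + (20337 - 1*(-10796)) = -8 + (20337 + 10796) = -8 + 31133 = 31125)
o = -4255/20737 ≈ -0.20519
o + h = -4255/20737 + 31125 = 645434870/20737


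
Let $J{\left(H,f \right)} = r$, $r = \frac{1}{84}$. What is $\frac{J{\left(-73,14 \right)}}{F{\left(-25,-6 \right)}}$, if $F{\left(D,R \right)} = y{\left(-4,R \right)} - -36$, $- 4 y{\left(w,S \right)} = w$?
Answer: $\frac{1}{3108} \approx 0.00032175$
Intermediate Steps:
$y{\left(w,S \right)} = - \frac{w}{4}$
$r = \frac{1}{84} \approx 0.011905$
$F{\left(D,R \right)} = 37$ ($F{\left(D,R \right)} = \left(- \frac{1}{4}\right) \left(-4\right) - -36 = 1 + 36 = 37$)
$J{\left(H,f \right)} = \frac{1}{84}$
$\frac{J{\left(-73,14 \right)}}{F{\left(-25,-6 \right)}} = \frac{1}{84 \cdot 37} = \frac{1}{84} \cdot \frac{1}{37} = \frac{1}{3108}$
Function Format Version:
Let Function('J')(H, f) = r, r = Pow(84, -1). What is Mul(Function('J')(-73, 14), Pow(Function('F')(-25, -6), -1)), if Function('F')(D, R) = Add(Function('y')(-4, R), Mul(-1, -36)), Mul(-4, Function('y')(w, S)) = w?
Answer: Rational(1, 3108) ≈ 0.00032175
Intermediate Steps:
Function('y')(w, S) = Mul(Rational(-1, 4), w)
r = Rational(1, 84) ≈ 0.011905
Function('F')(D, R) = 37 (Function('F')(D, R) = Add(Mul(Rational(-1, 4), -4), Mul(-1, -36)) = Add(1, 36) = 37)
Function('J')(H, f) = Rational(1, 84)
Mul(Function('J')(-73, 14), Pow(Function('F')(-25, -6), -1)) = Mul(Rational(1, 84), Pow(37, -1)) = Mul(Rational(1, 84), Rational(1, 37)) = Rational(1, 3108)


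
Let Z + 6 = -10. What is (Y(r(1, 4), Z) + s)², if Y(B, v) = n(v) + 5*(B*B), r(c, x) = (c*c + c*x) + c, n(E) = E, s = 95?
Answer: 67081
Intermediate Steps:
r(c, x) = c + c² + c*x (r(c, x) = (c² + c*x) + c = c + c² + c*x)
Z = -16 (Z = -6 - 10 = -16)
Y(B, v) = v + 5*B² (Y(B, v) = v + 5*(B*B) = v + 5*B²)
(Y(r(1, 4), Z) + s)² = ((-16 + 5*(1*(1 + 1 + 4))²) + 95)² = ((-16 + 5*(1*6)²) + 95)² = ((-16 + 5*6²) + 95)² = ((-16 + 5*36) + 95)² = ((-16 + 180) + 95)² = (164 + 95)² = 259² = 67081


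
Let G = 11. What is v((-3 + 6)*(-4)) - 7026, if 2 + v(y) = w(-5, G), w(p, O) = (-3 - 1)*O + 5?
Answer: -7067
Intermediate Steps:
w(p, O) = 5 - 4*O (w(p, O) = -4*O + 5 = 5 - 4*O)
v(y) = -41 (v(y) = -2 + (5 - 4*11) = -2 + (5 - 44) = -2 - 39 = -41)
v((-3 + 6)*(-4)) - 7026 = -41 - 7026 = -7067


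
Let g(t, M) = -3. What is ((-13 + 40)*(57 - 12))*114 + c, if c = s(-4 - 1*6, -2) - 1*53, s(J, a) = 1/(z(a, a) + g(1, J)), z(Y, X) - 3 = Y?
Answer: 276913/2 ≈ 1.3846e+5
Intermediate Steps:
z(Y, X) = 3 + Y
s(J, a) = 1/a (s(J, a) = 1/((3 + a) - 3) = 1/a)
c = -107/2 (c = 1/(-2) - 1*53 = -½ - 53 = -107/2 ≈ -53.500)
((-13 + 40)*(57 - 12))*114 + c = ((-13 + 40)*(57 - 12))*114 - 107/2 = (27*45)*114 - 107/2 = 1215*114 - 107/2 = 138510 - 107/2 = 276913/2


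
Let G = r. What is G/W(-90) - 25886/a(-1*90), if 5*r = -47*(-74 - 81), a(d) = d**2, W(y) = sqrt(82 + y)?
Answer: -12943/4050 - 1457*I*sqrt(2)/4 ≈ -3.1958 - 515.13*I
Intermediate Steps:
r = 1457 (r = (-47*(-74 - 81))/5 = (-47*(-155))/5 = (1/5)*7285 = 1457)
G = 1457
G/W(-90) - 25886/a(-1*90) = 1457/(sqrt(82 - 90)) - 25886/((-1*90)**2) = 1457/(sqrt(-8)) - 25886/((-90)**2) = 1457/((2*I*sqrt(2))) - 25886/8100 = 1457*(-I*sqrt(2)/4) - 25886*1/8100 = -1457*I*sqrt(2)/4 - 12943/4050 = -12943/4050 - 1457*I*sqrt(2)/4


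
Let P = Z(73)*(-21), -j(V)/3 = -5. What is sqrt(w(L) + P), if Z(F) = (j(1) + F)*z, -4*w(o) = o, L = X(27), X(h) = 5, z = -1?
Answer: sqrt(7387)/2 ≈ 42.974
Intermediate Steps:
j(V) = 15 (j(V) = -3*(-5) = 15)
L = 5
w(o) = -o/4
Z(F) = -15 - F (Z(F) = (15 + F)*(-1) = -15 - F)
P = 1848 (P = (-15 - 1*73)*(-21) = (-15 - 73)*(-21) = -88*(-21) = 1848)
sqrt(w(L) + P) = sqrt(-1/4*5 + 1848) = sqrt(-5/4 + 1848) = sqrt(7387/4) = sqrt(7387)/2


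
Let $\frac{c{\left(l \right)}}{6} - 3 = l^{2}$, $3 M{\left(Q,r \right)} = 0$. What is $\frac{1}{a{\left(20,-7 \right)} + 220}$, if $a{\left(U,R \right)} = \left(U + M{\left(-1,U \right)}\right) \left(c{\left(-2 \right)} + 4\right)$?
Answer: $\frac{1}{1140} \approx 0.00087719$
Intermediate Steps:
$M{\left(Q,r \right)} = 0$ ($M{\left(Q,r \right)} = \frac{1}{3} \cdot 0 = 0$)
$c{\left(l \right)} = 18 + 6 l^{2}$
$a{\left(U,R \right)} = 46 U$ ($a{\left(U,R \right)} = \left(U + 0\right) \left(\left(18 + 6 \left(-2\right)^{2}\right) + 4\right) = U \left(\left(18 + 6 \cdot 4\right) + 4\right) = U \left(\left(18 + 24\right) + 4\right) = U \left(42 + 4\right) = U 46 = 46 U$)
$\frac{1}{a{\left(20,-7 \right)} + 220} = \frac{1}{46 \cdot 20 + 220} = \frac{1}{920 + 220} = \frac{1}{1140}$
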